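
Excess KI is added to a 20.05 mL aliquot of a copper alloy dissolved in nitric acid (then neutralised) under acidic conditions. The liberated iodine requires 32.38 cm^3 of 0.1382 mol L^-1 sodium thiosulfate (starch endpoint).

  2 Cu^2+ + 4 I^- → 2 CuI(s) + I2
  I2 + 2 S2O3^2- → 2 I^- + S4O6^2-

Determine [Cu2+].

0.2232 mol/L

n(S2O3^2-) = 0.03238 × 0.1382 = 4.475 × 10^-3 mol
n(I2) = n(S2O3^2-)/2 = 2.237 × 10^-3 mol
From the 2:1 ratio, n(Cu2+) in the aliquot = 2/1 × 2.237 × 10^-3 = 4.475 × 10^-3 mol
[Cu2+] = 4.475 × 10^-3 / 0.02005 = 0.2232 mol/L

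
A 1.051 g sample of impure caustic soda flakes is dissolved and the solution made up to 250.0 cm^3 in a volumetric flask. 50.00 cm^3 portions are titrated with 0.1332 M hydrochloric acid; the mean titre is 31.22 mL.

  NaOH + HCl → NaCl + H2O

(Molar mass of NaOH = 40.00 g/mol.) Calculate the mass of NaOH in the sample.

n(HCl) per titration = 0.03122 × 0.1332 = 4.159 × 10^-3 mol
n(NaOH) in each aliquot = 4.159 × 10^-3 mol (1:1 ratio)
n(NaOH) in the whole flask = 4.159 × 10^-3 × 250.0/50.00 = 0.02079 mol
mass of NaOH = 0.02079 × 40.00 = 0.8317 g

0.8317 g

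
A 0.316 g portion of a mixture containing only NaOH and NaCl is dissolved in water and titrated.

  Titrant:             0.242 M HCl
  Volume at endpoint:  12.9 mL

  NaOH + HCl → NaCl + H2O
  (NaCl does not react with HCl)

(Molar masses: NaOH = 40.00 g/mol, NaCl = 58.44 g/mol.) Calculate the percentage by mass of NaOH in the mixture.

39.5 %

n(HCl) = 0.0129 × 0.242 = 3.12 × 10^-3 mol
Let x = n(NaOH), y = n(NaCl).
Titrant: 1x = 3.12 × 10^-3;  mass: 40.00x + 58.44y = 0.316
Solving, x = 3.12 × 10^-3 mol, y = 3.27 × 10^-3 mol
mass of NaOH = 3.12 × 10^-3 × 40.00 = 0.125 g
% NaOH = 0.125 / 0.316 × 100 = 39.5 %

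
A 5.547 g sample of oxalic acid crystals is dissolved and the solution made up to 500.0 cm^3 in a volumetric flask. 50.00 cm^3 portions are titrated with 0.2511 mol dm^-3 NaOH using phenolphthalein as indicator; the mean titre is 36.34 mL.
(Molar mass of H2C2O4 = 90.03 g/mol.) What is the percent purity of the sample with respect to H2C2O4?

H2C2O4 + 2 NaOH → Na2C2O4 + 2 H2O
n(NaOH) per titration = 0.03634 × 0.2511 = 9.125 × 10^-3 mol
From the 1:2 ratio, n(H2C2O4) in each aliquot = 1/2 × 9.125 × 10^-3 = 4.562 × 10^-3 mol
n(H2C2O4) in the whole flask = 4.562 × 10^-3 × 500.0/50.00 = 0.04562 mol
mass of H2C2O4 = 0.04562 × 90.03 = 4.108 g
% H2C2O4 = 4.108 / 5.547 × 100 = 74.05 %

74.05 %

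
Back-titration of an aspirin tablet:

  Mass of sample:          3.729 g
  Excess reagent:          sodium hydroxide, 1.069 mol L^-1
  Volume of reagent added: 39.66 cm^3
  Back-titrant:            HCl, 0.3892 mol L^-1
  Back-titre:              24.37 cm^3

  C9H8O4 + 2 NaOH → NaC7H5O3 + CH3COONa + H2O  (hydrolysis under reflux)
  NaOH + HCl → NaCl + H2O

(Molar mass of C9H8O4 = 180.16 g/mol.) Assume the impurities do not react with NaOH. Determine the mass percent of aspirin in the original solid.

n(NaOH) added = 0.03966 × 1.069 = 0.04240 mol
n(HCl) used in back-titration = 0.02437 × 0.3892 = 9.485 × 10^-3 mol
n(NaOH) left over = 9.485 × 10^-3 mol (1:1 ratio)
n(NaOH) consumed by analyte = 0.04240 − 9.485 × 10^-3 = 0.03291 mol
From the 1:2 ratio, n(C9H8O4) = 1/2 × 0.03291 = 0.01646 mol
mass of C9H8O4 = 0.01646 × 180.16 = 2.965 g
% C9H8O4 = 2.965 / 3.729 × 100 = 79.50 %

79.50 %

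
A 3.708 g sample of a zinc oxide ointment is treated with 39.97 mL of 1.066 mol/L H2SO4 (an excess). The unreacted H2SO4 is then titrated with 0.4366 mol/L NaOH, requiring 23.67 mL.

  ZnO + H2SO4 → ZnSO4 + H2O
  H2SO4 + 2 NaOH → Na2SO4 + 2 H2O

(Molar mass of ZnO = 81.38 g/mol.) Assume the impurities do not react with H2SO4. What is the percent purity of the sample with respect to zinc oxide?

82.17 %

n(H2SO4) added = 0.03997 × 1.066 = 0.04261 mol
n(NaOH) used in back-titration = 0.02367 × 0.4366 = 0.01033 mol
From the 1:2 ratio, n(H2SO4) left over = 1/2 × 0.01033 = 5.167 × 10^-3 mol
n(H2SO4) consumed by analyte = 0.04261 − 5.167 × 10^-3 = 0.03744 mol
n(ZnO) = 0.03744 mol (1:1 ratio)
mass of ZnO = 0.03744 × 81.38 = 3.047 g
% ZnO = 3.047 / 3.708 × 100 = 82.17 %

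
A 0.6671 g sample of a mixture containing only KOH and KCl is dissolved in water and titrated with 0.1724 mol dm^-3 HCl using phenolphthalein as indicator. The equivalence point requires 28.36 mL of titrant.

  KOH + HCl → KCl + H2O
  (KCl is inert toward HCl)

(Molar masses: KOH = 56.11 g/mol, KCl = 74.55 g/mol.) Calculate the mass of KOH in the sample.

n(HCl) = 0.02836 × 0.1724 = 4.889 × 10^-3 mol
Let x = n(KOH), y = n(KCl).
Titrant: 1x = 4.889 × 10^-3;  mass: 56.11x + 74.55y = 0.6671
Solving, x = 4.889 × 10^-3 mol, y = 5.268 × 10^-3 mol
mass of KOH = 4.889 × 10^-3 × 56.11 = 0.2743 g

0.2743 g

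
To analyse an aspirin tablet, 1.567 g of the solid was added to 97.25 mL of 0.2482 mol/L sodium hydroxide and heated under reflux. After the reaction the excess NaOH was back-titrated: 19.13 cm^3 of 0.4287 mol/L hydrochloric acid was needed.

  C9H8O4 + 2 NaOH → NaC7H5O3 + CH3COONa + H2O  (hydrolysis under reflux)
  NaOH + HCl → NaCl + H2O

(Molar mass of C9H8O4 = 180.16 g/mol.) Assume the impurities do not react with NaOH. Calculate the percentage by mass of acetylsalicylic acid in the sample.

91.61 %

n(NaOH) added = 0.09725 × 0.2482 = 0.02414 mol
n(HCl) used in back-titration = 0.01913 × 0.4287 = 8.201 × 10^-3 mol
n(NaOH) left over = 8.201 × 10^-3 mol (1:1 ratio)
n(NaOH) consumed by analyte = 0.02414 − 8.201 × 10^-3 = 0.01594 mol
From the 1:2 ratio, n(C9H8O4) = 1/2 × 0.01594 = 7.968 × 10^-3 mol
mass of C9H8O4 = 7.968 × 10^-3 × 180.16 = 1.436 g
% C9H8O4 = 1.436 / 1.567 × 100 = 91.61 %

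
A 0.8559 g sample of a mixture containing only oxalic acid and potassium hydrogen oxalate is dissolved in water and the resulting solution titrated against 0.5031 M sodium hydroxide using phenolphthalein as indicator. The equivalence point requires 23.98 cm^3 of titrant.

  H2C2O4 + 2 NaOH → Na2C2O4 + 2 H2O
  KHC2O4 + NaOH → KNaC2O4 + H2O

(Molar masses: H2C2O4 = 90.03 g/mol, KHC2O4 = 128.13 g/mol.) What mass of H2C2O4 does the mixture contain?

n(NaOH) = 0.02398 × 0.5031 = 0.01206 mol
Let x = n(H2C2O4), y = n(KHC2O4).
Titrant: 2x + 1y = 0.01206;  mass: 90.03x + 128.13y = 0.8559
Solving, x = 4.150 × 10^-3 mol, y = 3.764 × 10^-3 mol
mass of H2C2O4 = 4.150 × 10^-3 × 90.03 = 0.3737 g

0.3737 g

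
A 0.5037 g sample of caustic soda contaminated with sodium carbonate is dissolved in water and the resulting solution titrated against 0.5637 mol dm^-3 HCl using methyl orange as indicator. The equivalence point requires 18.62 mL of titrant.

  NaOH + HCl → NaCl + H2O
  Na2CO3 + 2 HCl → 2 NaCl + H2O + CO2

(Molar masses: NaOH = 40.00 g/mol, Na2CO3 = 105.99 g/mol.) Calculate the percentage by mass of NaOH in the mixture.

32.11 %

n(HCl) = 0.01862 × 0.5637 = 0.01050 mol
Let x = n(NaOH), y = n(Na2CO3).
Titrant: 1x + 2y = 0.01050;  mass: 40.00x + 105.99y = 0.5037
Solving, x = 4.043 × 10^-3 mol, y = 3.226 × 10^-3 mol
mass of NaOH = 4.043 × 10^-3 × 40.00 = 0.1617 g
% NaOH = 0.1617 / 0.5037 × 100 = 32.11 %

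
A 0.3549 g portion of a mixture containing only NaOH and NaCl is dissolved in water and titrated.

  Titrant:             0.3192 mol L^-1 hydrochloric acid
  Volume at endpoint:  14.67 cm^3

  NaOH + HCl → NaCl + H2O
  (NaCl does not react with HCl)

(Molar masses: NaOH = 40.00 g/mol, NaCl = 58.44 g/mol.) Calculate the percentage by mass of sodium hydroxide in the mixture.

52.78 %

n(HCl) = 0.01467 × 0.3192 = 4.683 × 10^-3 mol
Let x = n(NaOH), y = n(NaCl).
Titrant: 1x = 4.683 × 10^-3;  mass: 40.00x + 58.44y = 0.3549
Solving, x = 4.683 × 10^-3 mol, y = 2.868 × 10^-3 mol
mass of NaOH = 4.683 × 10^-3 × 40.00 = 0.1873 g
% NaOH = 0.1873 / 0.3549 × 100 = 52.78 %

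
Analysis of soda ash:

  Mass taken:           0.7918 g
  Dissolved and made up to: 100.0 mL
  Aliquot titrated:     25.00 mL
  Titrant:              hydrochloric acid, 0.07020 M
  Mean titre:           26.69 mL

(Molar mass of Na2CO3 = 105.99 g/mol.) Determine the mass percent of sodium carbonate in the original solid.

Na2CO3 + 2 HCl → 2 NaCl + H2O + CO2
n(HCl) per titration = 0.02669 × 0.07020 = 1.874 × 10^-3 mol
From the 1:2 ratio, n(Na2CO3) in each aliquot = 1/2 × 1.874 × 10^-3 = 9.368 × 10^-4 mol
n(Na2CO3) in the whole flask = 9.368 × 10^-4 × 100.0/25.00 = 3.747 × 10^-3 mol
mass of Na2CO3 = 3.747 × 10^-3 × 105.99 = 0.3972 g
% Na2CO3 = 0.3972 / 0.7918 × 100 = 50.16 %

50.16 %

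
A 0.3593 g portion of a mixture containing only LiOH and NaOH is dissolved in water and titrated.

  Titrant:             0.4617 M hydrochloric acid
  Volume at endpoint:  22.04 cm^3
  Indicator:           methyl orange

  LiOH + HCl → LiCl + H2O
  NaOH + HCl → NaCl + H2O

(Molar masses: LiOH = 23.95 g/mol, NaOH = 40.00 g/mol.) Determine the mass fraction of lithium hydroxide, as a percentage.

n(HCl) = 0.02204 × 0.4617 = 0.01018 mol
Let x = n(LiOH), y = n(NaOH).
Titrant: 1x + 1y = 0.01018;  mass: 23.95x + 40.00y = 0.3593
Solving, x = 2.974 × 10^-3 mol, y = 7.202 × 10^-3 mol
mass of LiOH = 2.974 × 10^-3 × 23.95 = 0.07123 g
% LiOH = 0.07123 / 0.3593 × 100 = 19.82 %

19.82 %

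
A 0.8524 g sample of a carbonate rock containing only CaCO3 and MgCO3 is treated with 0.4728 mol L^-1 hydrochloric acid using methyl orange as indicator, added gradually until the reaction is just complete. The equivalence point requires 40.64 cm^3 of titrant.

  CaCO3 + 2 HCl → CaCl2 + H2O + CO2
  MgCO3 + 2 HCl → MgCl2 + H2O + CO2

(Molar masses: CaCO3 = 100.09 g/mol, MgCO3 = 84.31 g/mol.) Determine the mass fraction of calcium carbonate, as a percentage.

31.56 %

n(HCl) = 0.04064 × 0.4728 = 0.01921 mol
Let x = n(CaCO3), y = n(MgCO3).
Titrant: 2x + 2y = 0.01921;  mass: 100.09x + 84.31y = 0.8524
Solving, x = 2.688 × 10^-3 mol, y = 6.920 × 10^-3 mol
mass of CaCO3 = 2.688 × 10^-3 × 100.09 = 0.2690 g
% CaCO3 = 0.2690 / 0.8524 × 100 = 31.56 %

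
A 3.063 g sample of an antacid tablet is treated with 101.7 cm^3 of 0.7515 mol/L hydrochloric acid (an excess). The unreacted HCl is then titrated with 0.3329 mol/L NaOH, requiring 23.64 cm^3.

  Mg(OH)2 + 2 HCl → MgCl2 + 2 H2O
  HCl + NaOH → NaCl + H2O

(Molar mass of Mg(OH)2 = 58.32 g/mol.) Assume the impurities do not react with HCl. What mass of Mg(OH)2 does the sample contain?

1.999 g

n(HCl) added = 0.1017 × 0.7515 = 0.07643 mol
n(NaOH) used in back-titration = 0.02364 × 0.3329 = 7.870 × 10^-3 mol
n(HCl) left over = 7.870 × 10^-3 mol (1:1 ratio)
n(HCl) consumed by analyte = 0.07643 − 7.870 × 10^-3 = 0.06856 mol
From the 1:2 ratio, n(Mg(OH)2) = 1/2 × 0.06856 = 0.03428 mol
mass of Mg(OH)2 = 0.03428 × 58.32 = 1.999 g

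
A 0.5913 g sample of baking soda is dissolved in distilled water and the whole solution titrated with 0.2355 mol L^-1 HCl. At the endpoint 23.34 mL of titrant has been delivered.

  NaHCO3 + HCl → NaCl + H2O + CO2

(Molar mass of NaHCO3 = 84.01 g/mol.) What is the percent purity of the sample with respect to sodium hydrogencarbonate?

n(HCl) = 0.02334 L × 0.2355 mol/L = 5.497 × 10^-3 mol
n(NaHCO3) = 5.497 × 10^-3 mol (1:1 ratio)
mass of NaHCO3 = 5.497 × 10^-3 × 84.01 g/mol = 0.4618 g
% NaHCO3 = 0.4618 / 0.5913 × 100 = 78.09 %

78.09 %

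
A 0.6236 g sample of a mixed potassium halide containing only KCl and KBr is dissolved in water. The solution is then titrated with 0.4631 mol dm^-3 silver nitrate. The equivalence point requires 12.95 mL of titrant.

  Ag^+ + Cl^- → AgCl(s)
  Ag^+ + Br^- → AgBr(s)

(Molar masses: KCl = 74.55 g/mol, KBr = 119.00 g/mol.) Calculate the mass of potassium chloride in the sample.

0.1510 g

n(AgNO3) = 0.01295 × 0.4631 = 5.997 × 10^-3 mol
Let x = n(KCl), y = n(KBr).
Titrant: 1x + 1y = 5.997 × 10^-3;  mass: 74.55x + 119.00y = 0.6236
Solving, x = 2.026 × 10^-3 mol, y = 3.971 × 10^-3 mol
mass of KCl = 2.026 × 10^-3 × 74.55 = 0.1510 g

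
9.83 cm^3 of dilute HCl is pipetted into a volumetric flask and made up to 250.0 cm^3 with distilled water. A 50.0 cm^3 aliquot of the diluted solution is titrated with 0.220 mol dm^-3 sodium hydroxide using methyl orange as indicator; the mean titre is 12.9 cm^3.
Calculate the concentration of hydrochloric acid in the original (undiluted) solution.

1.44 mol/L

HCl + NaOH → NaCl + H2O
n(NaOH) = 0.0129 × 0.220 = 2.84 × 10^-3 mol
n(HCl) in the aliquot = 2.84 × 10^-3 mol (1:1 ratio)
[HCl]_dilute = 2.84 × 10^-3 / 0.0500 = 0.0568 mol/L
Dilution factor = 250.0 / 9.83 = 25.43
[HCl]_stock = 0.0568 × 25.43 = 1.44 mol/L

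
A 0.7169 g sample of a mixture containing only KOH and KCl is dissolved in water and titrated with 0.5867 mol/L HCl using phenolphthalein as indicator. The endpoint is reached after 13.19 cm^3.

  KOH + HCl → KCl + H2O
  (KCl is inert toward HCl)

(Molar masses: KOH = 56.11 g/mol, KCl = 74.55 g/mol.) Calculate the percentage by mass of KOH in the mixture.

60.57 %

n(HCl) = 0.01319 × 0.5867 = 7.739 × 10^-3 mol
Let x = n(KOH), y = n(KCl).
Titrant: 1x = 7.739 × 10^-3;  mass: 56.11x + 74.55y = 0.7169
Solving, x = 7.739 × 10^-3 mol, y = 3.792 × 10^-3 mol
mass of KOH = 7.739 × 10^-3 × 56.11 = 0.4342 g
% KOH = 0.4342 / 0.7169 × 100 = 60.57 %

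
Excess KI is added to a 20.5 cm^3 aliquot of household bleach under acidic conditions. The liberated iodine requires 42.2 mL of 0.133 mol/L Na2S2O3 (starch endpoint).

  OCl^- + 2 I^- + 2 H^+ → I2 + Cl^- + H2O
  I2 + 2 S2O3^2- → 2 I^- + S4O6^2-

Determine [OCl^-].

0.137 mol/L

n(S2O3^2-) = 0.0422 × 0.133 = 5.61 × 10^-3 mol
n(I2) = n(S2O3^2-)/2 = 2.81 × 10^-3 mol
n(OCl^-) in the aliquot = 2.81 × 10^-3 mol (1:1 ratio)
[OCl^-] = 2.81 × 10^-3 / 0.0205 = 0.137 mol/L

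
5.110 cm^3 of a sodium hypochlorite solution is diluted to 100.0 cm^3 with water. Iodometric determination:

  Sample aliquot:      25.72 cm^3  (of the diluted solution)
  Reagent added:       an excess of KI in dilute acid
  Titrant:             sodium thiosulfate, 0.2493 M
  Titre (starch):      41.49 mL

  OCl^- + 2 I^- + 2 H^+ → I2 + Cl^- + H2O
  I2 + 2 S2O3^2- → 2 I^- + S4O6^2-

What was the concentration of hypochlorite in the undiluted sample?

n(S2O3^2-) = 0.04149 × 0.2493 = 0.01034 mol
n(I2) = n(S2O3^2-)/2 = 5.172 × 10^-3 mol
n(OCl^-) in the aliquot = 5.172 × 10^-3 mol (1:1 ratio)
[OCl^-]_dilute = 5.172 × 10^-3 / 0.02572 = 0.2011 mol/L
[OCl^-]_original = 0.2011 × 100.0/5.110 = 3.935 mol/L

3.935 M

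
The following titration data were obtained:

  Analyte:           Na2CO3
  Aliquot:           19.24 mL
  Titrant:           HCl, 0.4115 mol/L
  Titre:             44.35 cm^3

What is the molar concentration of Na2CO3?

Na2CO3 + 2 HCl → 2 NaCl + H2O + CO2
n(HCl) = 0.04435 L × 0.4115 mol/L = 0.01825 mol
From the 1:2 mole ratio, n(Na2CO3) = 1/2 × 0.01825 = 9.125 × 10^-3 mol
[Na2CO3] = 9.125 × 10^-3 mol / 0.01924 L = 0.4743 mol/L

0.4743 mol/L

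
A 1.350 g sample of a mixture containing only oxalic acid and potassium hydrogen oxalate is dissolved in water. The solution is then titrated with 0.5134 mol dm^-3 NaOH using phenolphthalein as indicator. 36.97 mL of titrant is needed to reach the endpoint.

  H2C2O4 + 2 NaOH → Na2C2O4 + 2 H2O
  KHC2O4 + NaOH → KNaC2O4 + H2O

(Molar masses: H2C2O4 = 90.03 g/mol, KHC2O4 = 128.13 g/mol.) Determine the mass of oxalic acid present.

0.5860 g

n(NaOH) = 0.03697 × 0.5134 = 0.01898 mol
Let x = n(H2C2O4), y = n(KHC2O4).
Titrant: 2x + 1y = 0.01898;  mass: 90.03x + 128.13y = 1.350
Solving, x = 6.509 × 10^-3 mol, y = 5.963 × 10^-3 mol
mass of H2C2O4 = 6.509 × 10^-3 × 90.03 = 0.5860 g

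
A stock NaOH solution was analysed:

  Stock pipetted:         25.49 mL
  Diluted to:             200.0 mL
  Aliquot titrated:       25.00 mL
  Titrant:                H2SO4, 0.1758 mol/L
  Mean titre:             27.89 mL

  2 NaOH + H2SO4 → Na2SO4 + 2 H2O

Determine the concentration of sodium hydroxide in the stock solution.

n(H2SO4) = 0.02789 × 0.1758 = 4.903 × 10^-3 mol
From the 2:1 ratio, n(NaOH) in the aliquot = 2/1 × 4.903 × 10^-3 = 9.806 × 10^-3 mol
[NaOH]_dilute = 9.806 × 10^-3 / 0.02500 = 0.3922 mol/L
Dilution factor = 200.0 / 25.49 = 7.846
[NaOH]_stock = 0.3922 × 7.846 = 3.078 mol/L

3.078 mol/L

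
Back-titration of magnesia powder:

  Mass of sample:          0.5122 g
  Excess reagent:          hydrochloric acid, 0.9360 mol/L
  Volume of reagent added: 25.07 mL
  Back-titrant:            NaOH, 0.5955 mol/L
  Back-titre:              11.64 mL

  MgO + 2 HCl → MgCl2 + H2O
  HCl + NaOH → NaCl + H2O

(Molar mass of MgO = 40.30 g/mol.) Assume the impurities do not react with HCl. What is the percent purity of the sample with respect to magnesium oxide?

n(HCl) added = 0.02507 × 0.9360 = 0.02347 mol
n(NaOH) used in back-titration = 0.01164 × 0.5955 = 6.932 × 10^-3 mol
n(HCl) left over = 6.932 × 10^-3 mol (1:1 ratio)
n(HCl) consumed by analyte = 0.02347 − 6.932 × 10^-3 = 0.01653 mol
From the 1:2 ratio, n(MgO) = 1/2 × 0.01653 = 8.267 × 10^-3 mol
mass of MgO = 8.267 × 10^-3 × 40.30 = 0.3332 g
% MgO = 0.3332 / 0.5122 × 100 = 65.04 %

65.04 %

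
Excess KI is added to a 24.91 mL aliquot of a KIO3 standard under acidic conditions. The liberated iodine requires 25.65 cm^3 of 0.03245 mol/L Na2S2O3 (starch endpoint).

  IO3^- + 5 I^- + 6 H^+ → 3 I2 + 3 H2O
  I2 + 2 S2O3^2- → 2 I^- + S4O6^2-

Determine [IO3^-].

n(S2O3^2-) = 0.02565 × 0.03245 = 8.323 × 10^-4 mol
n(I2) = n(S2O3^2-)/2 = 4.162 × 10^-4 mol
From the 1:3 ratio, n(IO3^-) in the aliquot = 1/3 × 4.162 × 10^-4 = 1.387 × 10^-4 mol
[IO3^-] = 1.387 × 10^-4 / 0.02491 = 0.005569 mol/L

0.005569 mol/L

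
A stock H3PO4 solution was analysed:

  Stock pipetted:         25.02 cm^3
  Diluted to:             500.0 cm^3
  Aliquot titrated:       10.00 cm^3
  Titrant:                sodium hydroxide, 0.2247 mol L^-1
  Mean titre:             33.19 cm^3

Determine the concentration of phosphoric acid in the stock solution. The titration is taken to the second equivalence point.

7.452 mol/L

H3PO4 + 2 NaOH → Na2HPO4 + 2 H2O
n(NaOH) = 0.03319 × 0.2247 = 7.458 × 10^-3 mol
From the 1:2 ratio, n(H3PO4) in the aliquot = 1/2 × 7.458 × 10^-3 = 3.729 × 10^-3 mol
[H3PO4]_dilute = 3.729 × 10^-3 / 0.01000 = 0.3729 mol/L
Dilution factor = 500.0 / 25.02 = 19.98
[H3PO4]_stock = 0.3729 × 19.98 = 7.452 mol/L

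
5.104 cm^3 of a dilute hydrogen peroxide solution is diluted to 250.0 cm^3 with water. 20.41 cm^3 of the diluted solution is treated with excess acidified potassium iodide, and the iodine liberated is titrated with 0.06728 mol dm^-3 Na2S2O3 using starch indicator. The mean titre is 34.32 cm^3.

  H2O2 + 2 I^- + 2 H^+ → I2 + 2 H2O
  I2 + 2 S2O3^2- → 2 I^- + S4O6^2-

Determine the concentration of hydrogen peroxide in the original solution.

n(S2O3^2-) = 0.03432 × 0.06728 = 2.309 × 10^-3 mol
n(I2) = n(S2O3^2-)/2 = 1.155 × 10^-3 mol
n(H2O2) in the aliquot = 1.155 × 10^-3 mol (1:1 ratio)
[H2O2]_dilute = 1.155 × 10^-3 / 0.02041 = 0.05657 mol/L
[H2O2]_original = 0.05657 × 250.0/5.104 = 2.771 mol/L

2.771 mol/L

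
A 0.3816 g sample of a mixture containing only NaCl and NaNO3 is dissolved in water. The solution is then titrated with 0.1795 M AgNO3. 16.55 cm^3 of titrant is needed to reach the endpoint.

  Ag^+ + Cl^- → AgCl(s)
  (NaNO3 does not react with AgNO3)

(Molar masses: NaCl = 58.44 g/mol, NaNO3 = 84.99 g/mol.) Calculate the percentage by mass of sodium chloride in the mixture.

45.50 %

n(AgNO3) = 0.01655 × 0.1795 = 2.971 × 10^-3 mol
Let x = n(NaCl), y = n(NaNO3).
Titrant: 1x = 2.971 × 10^-3;  mass: 58.44x + 84.99y = 0.3816
Solving, x = 2.971 × 10^-3 mol, y = 2.447 × 10^-3 mol
mass of NaCl = 2.971 × 10^-3 × 58.44 = 0.1736 g
% NaCl = 0.1736 / 0.3816 × 100 = 45.50 %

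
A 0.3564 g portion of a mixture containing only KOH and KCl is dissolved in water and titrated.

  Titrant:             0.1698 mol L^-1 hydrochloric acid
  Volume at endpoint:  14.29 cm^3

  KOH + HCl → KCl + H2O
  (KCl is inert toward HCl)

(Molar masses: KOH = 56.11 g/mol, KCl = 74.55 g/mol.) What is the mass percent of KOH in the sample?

38.20 %

n(HCl) = 0.01429 × 0.1698 = 2.426 × 10^-3 mol
Let x = n(KOH), y = n(KCl).
Titrant: 1x = 2.426 × 10^-3;  mass: 56.11x + 74.55y = 0.3564
Solving, x = 2.426 × 10^-3 mol, y = 2.954 × 10^-3 mol
mass of KOH = 2.426 × 10^-3 × 56.11 = 0.1361 g
% KOH = 0.1361 / 0.3564 × 100 = 38.20 %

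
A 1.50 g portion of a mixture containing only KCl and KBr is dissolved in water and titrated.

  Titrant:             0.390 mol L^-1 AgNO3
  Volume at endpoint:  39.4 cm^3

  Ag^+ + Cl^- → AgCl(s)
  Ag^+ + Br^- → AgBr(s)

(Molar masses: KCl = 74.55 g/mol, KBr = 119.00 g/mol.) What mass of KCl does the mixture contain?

n(AgNO3) = 0.0394 × 0.390 = 0.0154 mol
Let x = n(KCl), y = n(KBr).
Titrant: 1x + 1y = 0.0154;  mass: 74.55x + 119.00y = 1.50
Solving, x = 7.39 × 10^-3 mol, y = 7.97 × 10^-3 mol
mass of KCl = 7.39 × 10^-3 × 74.55 = 0.551 g

0.551 g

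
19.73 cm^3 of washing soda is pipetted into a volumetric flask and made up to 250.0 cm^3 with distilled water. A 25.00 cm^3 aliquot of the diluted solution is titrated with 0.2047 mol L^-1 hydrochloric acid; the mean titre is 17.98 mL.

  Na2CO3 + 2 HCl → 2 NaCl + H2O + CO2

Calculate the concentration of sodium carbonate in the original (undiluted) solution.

n(HCl) = 0.01798 × 0.2047 = 3.681 × 10^-3 mol
From the 1:2 ratio, n(Na2CO3) in the aliquot = 1/2 × 3.681 × 10^-3 = 1.840 × 10^-3 mol
[Na2CO3]_dilute = 1.840 × 10^-3 / 0.02500 = 0.07361 mol/L
Dilution factor = 250.0 / 19.73 = 12.67
[Na2CO3]_stock = 0.07361 × 12.67 = 0.9327 mol/L

0.9327 mol/L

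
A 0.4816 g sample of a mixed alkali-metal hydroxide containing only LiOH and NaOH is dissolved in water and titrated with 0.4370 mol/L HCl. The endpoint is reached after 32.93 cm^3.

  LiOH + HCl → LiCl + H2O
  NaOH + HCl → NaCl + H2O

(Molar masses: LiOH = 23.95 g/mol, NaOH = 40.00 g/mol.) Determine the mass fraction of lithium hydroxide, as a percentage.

n(HCl) = 0.03293 × 0.4370 = 0.01439 mol
Let x = n(LiOH), y = n(NaOH).
Titrant: 1x + 1y = 0.01439;  mass: 23.95x + 40.00y = 0.4816
Solving, x = 5.858 × 10^-3 mol, y = 8.533 × 10^-3 mol
mass of LiOH = 5.858 × 10^-3 × 23.95 = 0.1403 g
% LiOH = 0.1403 / 0.4816 × 100 = 29.13 %

29.13 %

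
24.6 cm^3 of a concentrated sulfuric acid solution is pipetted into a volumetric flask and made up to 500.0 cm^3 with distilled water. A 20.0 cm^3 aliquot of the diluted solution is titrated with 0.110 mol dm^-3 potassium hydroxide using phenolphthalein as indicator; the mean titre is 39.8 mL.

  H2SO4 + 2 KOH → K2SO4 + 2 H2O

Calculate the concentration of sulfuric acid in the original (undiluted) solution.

2.22 mol/L

n(KOH) = 0.0398 × 0.110 = 4.38 × 10^-3 mol
From the 1:2 ratio, n(H2SO4) in the aliquot = 1/2 × 4.38 × 10^-3 = 2.19 × 10^-3 mol
[H2SO4]_dilute = 2.19 × 10^-3 / 0.0200 = 0.109 mol/L
Dilution factor = 500.0 / 24.6 = 20.33
[H2SO4]_stock = 0.109 × 20.33 = 2.22 mol/L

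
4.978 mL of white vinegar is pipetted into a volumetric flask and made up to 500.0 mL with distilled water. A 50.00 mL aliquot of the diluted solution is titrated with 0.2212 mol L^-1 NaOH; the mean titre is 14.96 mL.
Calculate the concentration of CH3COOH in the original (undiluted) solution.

CH3COOH + NaOH → CH3COONa + H2O
n(NaOH) = 0.01496 × 0.2212 = 3.309 × 10^-3 mol
n(CH3COOH) in the aliquot = 3.309 × 10^-3 mol (1:1 ratio)
[CH3COOH]_dilute = 3.309 × 10^-3 / 0.05000 = 0.06618 mol/L
Dilution factor = 500.0 / 4.978 = 100.4
[CH3COOH]_stock = 0.06618 × 100.4 = 6.648 mol/L

6.648 mol/L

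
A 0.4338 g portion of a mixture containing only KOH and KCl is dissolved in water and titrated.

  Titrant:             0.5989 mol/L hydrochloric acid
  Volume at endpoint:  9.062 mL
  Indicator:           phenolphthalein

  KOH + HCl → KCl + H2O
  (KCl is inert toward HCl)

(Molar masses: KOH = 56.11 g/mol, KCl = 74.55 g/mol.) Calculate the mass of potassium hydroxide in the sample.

0.3045 g

n(HCl) = 0.009062 × 0.5989 = 5.427 × 10^-3 mol
Let x = n(KOH), y = n(KCl).
Titrant: 1x = 5.427 × 10^-3;  mass: 56.11x + 74.55y = 0.4338
Solving, x = 5.427 × 10^-3 mol, y = 1.734 × 10^-3 mol
mass of KOH = 5.427 × 10^-3 × 56.11 = 0.3045 g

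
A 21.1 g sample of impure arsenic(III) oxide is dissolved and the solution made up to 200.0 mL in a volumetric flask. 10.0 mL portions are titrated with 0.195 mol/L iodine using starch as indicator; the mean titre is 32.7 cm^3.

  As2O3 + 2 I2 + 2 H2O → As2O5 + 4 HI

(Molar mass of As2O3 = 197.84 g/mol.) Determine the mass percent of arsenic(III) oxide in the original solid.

59.8 %

n(I2) per titration = 0.0327 × 0.195 = 6.38 × 10^-3 mol
From the 1:2 ratio, n(As2O3) in each aliquot = 1/2 × 6.38 × 10^-3 = 3.19 × 10^-3 mol
n(As2O3) in the whole flask = 3.19 × 10^-3 × 200.0/10.0 = 0.0638 mol
mass of As2O3 = 0.0638 × 197.84 = 12.6 g
% As2O3 = 12.6 / 21.1 × 100 = 59.8 %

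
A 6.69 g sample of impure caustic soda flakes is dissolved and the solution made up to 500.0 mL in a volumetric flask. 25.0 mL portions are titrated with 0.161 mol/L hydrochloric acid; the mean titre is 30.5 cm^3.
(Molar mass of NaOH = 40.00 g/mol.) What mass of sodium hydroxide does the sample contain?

3.93 g

NaOH + HCl → NaCl + H2O
n(HCl) per titration = 0.0305 × 0.161 = 4.91 × 10^-3 mol
n(NaOH) in each aliquot = 4.91 × 10^-3 mol (1:1 ratio)
n(NaOH) in the whole flask = 4.91 × 10^-3 × 500.0/25.0 = 0.0982 mol
mass of NaOH = 0.0982 × 40.00 = 3.93 g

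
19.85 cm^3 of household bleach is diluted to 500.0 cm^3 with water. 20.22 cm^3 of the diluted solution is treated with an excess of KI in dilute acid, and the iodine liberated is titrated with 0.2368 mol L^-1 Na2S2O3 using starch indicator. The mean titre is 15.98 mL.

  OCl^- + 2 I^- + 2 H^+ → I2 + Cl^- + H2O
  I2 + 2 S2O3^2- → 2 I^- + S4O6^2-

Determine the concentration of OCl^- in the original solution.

2.357 mol/L

n(S2O3^2-) = 0.01598 × 0.2368 = 3.784 × 10^-3 mol
n(I2) = n(S2O3^2-)/2 = 1.892 × 10^-3 mol
n(OCl^-) in the aliquot = 1.892 × 10^-3 mol (1:1 ratio)
[OCl^-]_dilute = 1.892 × 10^-3 / 0.02022 = 0.09357 mol/L
[OCl^-]_original = 0.09357 × 500.0/19.85 = 2.357 mol/L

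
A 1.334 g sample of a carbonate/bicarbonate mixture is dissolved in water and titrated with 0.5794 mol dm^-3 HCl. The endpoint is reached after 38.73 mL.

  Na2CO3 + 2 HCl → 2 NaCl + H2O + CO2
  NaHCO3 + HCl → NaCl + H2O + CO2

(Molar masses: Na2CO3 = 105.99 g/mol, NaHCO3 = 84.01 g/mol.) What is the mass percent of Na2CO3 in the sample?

n(HCl) = 0.03873 × 0.5794 = 0.02244 mol
Let x = n(Na2CO3), y = n(NaHCO3).
Titrant: 2x + 1y = 0.02244;  mass: 105.99x + 84.01y = 1.334
Solving, x = 8.886 × 10^-3 mol, y = 4.668 × 10^-3 mol
mass of Na2CO3 = 8.886 × 10^-3 × 105.99 = 0.9418 g
% Na2CO3 = 0.9418 / 1.334 × 100 = 70.60 %

70.60 %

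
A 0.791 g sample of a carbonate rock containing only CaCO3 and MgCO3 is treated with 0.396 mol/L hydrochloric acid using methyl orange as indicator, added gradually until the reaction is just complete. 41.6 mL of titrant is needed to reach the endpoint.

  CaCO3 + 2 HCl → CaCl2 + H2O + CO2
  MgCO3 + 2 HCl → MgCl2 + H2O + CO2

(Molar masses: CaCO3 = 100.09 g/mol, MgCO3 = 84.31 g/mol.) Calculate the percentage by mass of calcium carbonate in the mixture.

n(HCl) = 0.0416 × 0.396 = 0.0165 mol
Let x = n(CaCO3), y = n(MgCO3).
Titrant: 2x + 2y = 0.0165;  mass: 100.09x + 84.31y = 0.791
Solving, x = 6.12 × 10^-3 mol, y = 2.12 × 10^-3 mol
mass of CaCO3 = 6.12 × 10^-3 × 100.09 = 0.612 g
% CaCO3 = 0.612 / 0.791 × 100 = 77.4 %

77.4 %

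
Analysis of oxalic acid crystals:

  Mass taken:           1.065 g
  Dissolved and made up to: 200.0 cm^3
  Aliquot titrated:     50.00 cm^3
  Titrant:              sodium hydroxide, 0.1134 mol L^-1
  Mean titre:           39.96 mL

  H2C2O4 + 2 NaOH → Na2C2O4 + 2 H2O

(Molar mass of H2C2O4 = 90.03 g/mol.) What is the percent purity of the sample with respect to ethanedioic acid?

n(NaOH) per titration = 0.03996 × 0.1134 = 4.531 × 10^-3 mol
From the 1:2 ratio, n(H2C2O4) in each aliquot = 1/2 × 4.531 × 10^-3 = 2.266 × 10^-3 mol
n(H2C2O4) in the whole flask = 2.266 × 10^-3 × 200.0/50.00 = 9.063 × 10^-3 mol
mass of H2C2O4 = 9.063 × 10^-3 × 90.03 = 0.8159 g
% H2C2O4 = 0.8159 / 1.065 × 100 = 76.61 %

76.61 %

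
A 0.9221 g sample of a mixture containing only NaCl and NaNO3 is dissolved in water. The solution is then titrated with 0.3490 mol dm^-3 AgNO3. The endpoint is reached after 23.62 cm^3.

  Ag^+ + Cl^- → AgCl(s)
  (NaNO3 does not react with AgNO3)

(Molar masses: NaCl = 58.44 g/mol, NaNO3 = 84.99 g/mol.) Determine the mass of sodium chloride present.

n(AgNO3) = 0.02362 × 0.3490 = 8.243 × 10^-3 mol
Let x = n(NaCl), y = n(NaNO3).
Titrant: 1x = 8.243 × 10^-3;  mass: 58.44x + 84.99y = 0.9221
Solving, x = 8.243 × 10^-3 mol, y = 5.181 × 10^-3 mol
mass of NaCl = 8.243 × 10^-3 × 58.44 = 0.4817 g

0.4817 g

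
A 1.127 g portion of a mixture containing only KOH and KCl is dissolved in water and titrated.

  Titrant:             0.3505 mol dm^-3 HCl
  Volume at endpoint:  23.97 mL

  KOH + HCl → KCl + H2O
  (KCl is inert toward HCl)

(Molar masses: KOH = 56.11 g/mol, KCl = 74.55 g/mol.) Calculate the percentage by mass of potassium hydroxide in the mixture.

n(HCl) = 0.02397 × 0.3505 = 8.401 × 10^-3 mol
Let x = n(KOH), y = n(KCl).
Titrant: 1x = 8.401 × 10^-3;  mass: 56.11x + 74.55y = 1.127
Solving, x = 8.401 × 10^-3 mol, y = 8.794 × 10^-3 mol
mass of KOH = 8.401 × 10^-3 × 56.11 = 0.4714 g
% KOH = 0.4714 / 1.127 × 100 = 41.83 %

41.83 %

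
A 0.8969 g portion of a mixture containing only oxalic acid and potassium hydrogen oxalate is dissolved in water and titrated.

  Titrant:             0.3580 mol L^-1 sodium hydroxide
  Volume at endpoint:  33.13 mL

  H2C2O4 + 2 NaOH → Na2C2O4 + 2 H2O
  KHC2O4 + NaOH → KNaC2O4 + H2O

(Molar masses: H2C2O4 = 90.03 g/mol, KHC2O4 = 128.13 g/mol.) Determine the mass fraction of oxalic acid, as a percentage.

37.61 %

n(NaOH) = 0.03313 × 0.3580 = 0.01186 mol
Let x = n(H2C2O4), y = n(KHC2O4).
Titrant: 2x + 1y = 0.01186;  mass: 90.03x + 128.13y = 0.8969
Solving, x = 3.747 × 10^-3 mol, y = 4.367 × 10^-3 mol
mass of H2C2O4 = 3.747 × 10^-3 × 90.03 = 0.3373 g
% H2C2O4 = 0.3373 / 0.8969 × 100 = 37.61 %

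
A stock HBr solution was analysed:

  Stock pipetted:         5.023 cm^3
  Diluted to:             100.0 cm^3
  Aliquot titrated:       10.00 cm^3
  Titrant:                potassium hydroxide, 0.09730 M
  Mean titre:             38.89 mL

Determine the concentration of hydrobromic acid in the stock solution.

7.533 M

HBr + KOH → KBr + H2O
n(KOH) = 0.03889 × 0.09730 = 3.784 × 10^-3 mol
n(HBr) in the aliquot = 3.784 × 10^-3 mol (1:1 ratio)
[HBr]_dilute = 3.784 × 10^-3 / 0.01000 = 0.3784 mol/L
Dilution factor = 100.0 / 5.023 = 19.91
[HBr]_stock = 0.3784 × 19.91 = 7.533 mol/L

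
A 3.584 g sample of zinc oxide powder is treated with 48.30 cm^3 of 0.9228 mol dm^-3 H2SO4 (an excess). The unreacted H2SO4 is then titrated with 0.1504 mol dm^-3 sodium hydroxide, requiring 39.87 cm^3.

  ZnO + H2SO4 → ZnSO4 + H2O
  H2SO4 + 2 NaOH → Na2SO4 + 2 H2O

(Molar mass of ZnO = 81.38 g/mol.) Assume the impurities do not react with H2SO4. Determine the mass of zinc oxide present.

3.383 g

n(H2SO4) added = 0.04830 × 0.9228 = 0.04457 mol
n(NaOH) used in back-titration = 0.03987 × 0.1504 = 5.996 × 10^-3 mol
From the 1:2 ratio, n(H2SO4) left over = 1/2 × 5.996 × 10^-3 = 2.998 × 10^-3 mol
n(H2SO4) consumed by analyte = 0.04457 − 2.998 × 10^-3 = 0.04157 mol
n(ZnO) = 0.04157 mol (1:1 ratio)
mass of ZnO = 0.04157 × 81.38 = 3.383 g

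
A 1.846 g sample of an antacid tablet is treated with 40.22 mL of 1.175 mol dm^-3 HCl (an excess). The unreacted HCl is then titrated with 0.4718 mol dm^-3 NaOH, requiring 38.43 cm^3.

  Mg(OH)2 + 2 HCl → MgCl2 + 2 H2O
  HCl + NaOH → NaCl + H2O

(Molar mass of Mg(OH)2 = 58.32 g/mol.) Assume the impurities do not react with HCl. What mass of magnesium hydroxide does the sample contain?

n(HCl) added = 0.04022 × 1.175 = 0.04726 mol
n(NaOH) used in back-titration = 0.03843 × 0.4718 = 0.01813 mol
n(HCl) left over = 0.01813 mol (1:1 ratio)
n(HCl) consumed by analyte = 0.04726 − 0.01813 = 0.02913 mol
From the 1:2 ratio, n(Mg(OH)2) = 1/2 × 0.02913 = 0.01456 mol
mass of Mg(OH)2 = 0.01456 × 58.32 = 0.8493 g

0.8493 g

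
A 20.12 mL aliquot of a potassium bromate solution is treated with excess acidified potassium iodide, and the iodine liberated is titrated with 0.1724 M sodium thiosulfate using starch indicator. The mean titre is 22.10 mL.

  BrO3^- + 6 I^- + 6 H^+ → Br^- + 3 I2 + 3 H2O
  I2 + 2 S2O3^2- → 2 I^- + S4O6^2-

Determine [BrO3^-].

n(S2O3^2-) = 0.02210 × 0.1724 = 3.810 × 10^-3 mol
n(I2) = n(S2O3^2-)/2 = 1.905 × 10^-3 mol
From the 1:3 ratio, n(BrO3^-) in the aliquot = 1/3 × 1.905 × 10^-3 = 6.350 × 10^-4 mol
[BrO3^-] = 6.350 × 10^-4 / 0.02012 = 0.03156 mol/L

0.03156 M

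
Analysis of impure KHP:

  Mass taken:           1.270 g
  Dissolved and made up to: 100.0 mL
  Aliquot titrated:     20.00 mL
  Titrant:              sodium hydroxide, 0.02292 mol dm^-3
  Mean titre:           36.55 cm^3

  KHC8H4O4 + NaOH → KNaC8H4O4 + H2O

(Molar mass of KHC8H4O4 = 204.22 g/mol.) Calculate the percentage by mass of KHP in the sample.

67.35 %

n(NaOH) per titration = 0.03655 × 0.02292 = 8.377 × 10^-4 mol
n(KHC8H4O4) in each aliquot = 8.377 × 10^-4 mol (1:1 ratio)
n(KHC8H4O4) in the whole flask = 8.377 × 10^-4 × 100.0/20.00 = 4.189 × 10^-3 mol
mass of KHC8H4O4 = 4.189 × 10^-3 × 204.22 = 0.8554 g
% KHC8H4O4 = 0.8554 / 1.270 × 100 = 67.35 %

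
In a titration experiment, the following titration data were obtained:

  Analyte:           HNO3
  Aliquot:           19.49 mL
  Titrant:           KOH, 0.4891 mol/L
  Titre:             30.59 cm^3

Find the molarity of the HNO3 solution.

0.7677 mol/L

HNO3 + KOH → KNO3 + H2O
n(KOH) = 0.03059 L × 0.4891 mol/L = 0.01496 mol
n(HNO3) = 0.01496 mol (1:1 mole ratio)
[HNO3] = 0.01496 mol / 0.01949 L = 0.7677 mol/L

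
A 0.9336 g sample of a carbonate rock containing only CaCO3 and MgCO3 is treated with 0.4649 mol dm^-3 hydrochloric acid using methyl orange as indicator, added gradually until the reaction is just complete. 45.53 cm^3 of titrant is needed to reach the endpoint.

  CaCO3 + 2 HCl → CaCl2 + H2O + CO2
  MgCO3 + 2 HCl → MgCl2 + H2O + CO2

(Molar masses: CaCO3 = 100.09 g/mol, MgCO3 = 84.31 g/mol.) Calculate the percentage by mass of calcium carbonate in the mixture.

28.07 %

n(HCl) = 0.04553 × 0.4649 = 0.02117 mol
Let x = n(CaCO3), y = n(MgCO3).
Titrant: 2x + 2y = 0.02117;  mass: 100.09x + 84.31y = 0.9336
Solving, x = 2.618 × 10^-3 mol, y = 7.966 × 10^-3 mol
mass of CaCO3 = 2.618 × 10^-3 × 100.09 = 0.2620 g
% CaCO3 = 0.2620 / 0.9336 × 100 = 28.07 %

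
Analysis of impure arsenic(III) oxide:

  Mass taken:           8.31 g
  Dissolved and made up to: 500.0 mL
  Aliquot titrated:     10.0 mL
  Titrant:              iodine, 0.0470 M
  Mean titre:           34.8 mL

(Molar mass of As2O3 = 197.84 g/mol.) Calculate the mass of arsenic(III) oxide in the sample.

8.09 g

As2O3 + 2 I2 + 2 H2O → As2O5 + 4 HI
n(I2) per titration = 0.0348 × 0.0470 = 1.64 × 10^-3 mol
From the 1:2 ratio, n(As2O3) in each aliquot = 1/2 × 1.64 × 10^-3 = 8.18 × 10^-4 mol
n(As2O3) in the whole flask = 8.18 × 10^-4 × 500.0/10.0 = 0.0409 mol
mass of As2O3 = 0.0409 × 197.84 = 8.09 g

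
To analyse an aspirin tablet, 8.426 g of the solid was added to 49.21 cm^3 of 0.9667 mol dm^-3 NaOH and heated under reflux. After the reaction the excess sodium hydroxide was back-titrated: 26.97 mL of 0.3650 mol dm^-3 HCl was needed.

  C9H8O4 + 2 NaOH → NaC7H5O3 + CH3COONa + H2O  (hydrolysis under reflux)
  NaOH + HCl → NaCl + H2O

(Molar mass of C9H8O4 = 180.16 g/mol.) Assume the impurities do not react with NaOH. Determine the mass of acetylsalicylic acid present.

3.398 g

n(NaOH) added = 0.04921 × 0.9667 = 0.04757 mol
n(HCl) used in back-titration = 0.02697 × 0.3650 = 9.844 × 10^-3 mol
n(NaOH) left over = 9.844 × 10^-3 mol (1:1 ratio)
n(NaOH) consumed by analyte = 0.04757 − 9.844 × 10^-3 = 0.03773 mol
From the 1:2 ratio, n(C9H8O4) = 1/2 × 0.03773 = 0.01886 mol
mass of C9H8O4 = 0.01886 × 180.16 = 3.398 g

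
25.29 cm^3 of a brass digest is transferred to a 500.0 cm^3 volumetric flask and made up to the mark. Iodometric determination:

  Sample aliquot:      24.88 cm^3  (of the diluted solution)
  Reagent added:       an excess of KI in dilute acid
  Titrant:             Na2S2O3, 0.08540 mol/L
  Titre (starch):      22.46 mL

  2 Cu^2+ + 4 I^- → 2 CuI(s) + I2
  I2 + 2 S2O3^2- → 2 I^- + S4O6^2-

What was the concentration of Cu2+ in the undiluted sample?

n(S2O3^2-) = 0.02246 × 0.08540 = 1.918 × 10^-3 mol
n(I2) = n(S2O3^2-)/2 = 9.590 × 10^-4 mol
From the 2:1 ratio, n(Cu2+) in the aliquot = 2/1 × 9.590 × 10^-4 = 1.918 × 10^-3 mol
[Cu2+]_dilute = 1.918 × 10^-3 / 0.02488 = 0.07709 mol/L
[Cu2+]_original = 0.07709 × 500.0/25.29 = 1.524 mol/L

1.524 mol/L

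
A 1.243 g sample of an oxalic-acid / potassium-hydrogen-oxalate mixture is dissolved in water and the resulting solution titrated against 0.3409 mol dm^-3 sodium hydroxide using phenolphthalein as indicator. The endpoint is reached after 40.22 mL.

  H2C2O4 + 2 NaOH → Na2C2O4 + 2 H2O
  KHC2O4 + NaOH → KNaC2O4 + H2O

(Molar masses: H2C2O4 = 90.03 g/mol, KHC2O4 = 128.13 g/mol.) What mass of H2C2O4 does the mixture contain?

n(NaOH) = 0.04022 × 0.3409 = 0.01371 mol
Let x = n(H2C2O4), y = n(KHC2O4).
Titrant: 2x + 1y = 0.01371;  mass: 90.03x + 128.13y = 1.243
Solving, x = 3.091 × 10^-3 mol, y = 7.529 × 10^-3 mol
mass of H2C2O4 = 3.091 × 10^-3 × 90.03 = 0.2783 g

0.2783 g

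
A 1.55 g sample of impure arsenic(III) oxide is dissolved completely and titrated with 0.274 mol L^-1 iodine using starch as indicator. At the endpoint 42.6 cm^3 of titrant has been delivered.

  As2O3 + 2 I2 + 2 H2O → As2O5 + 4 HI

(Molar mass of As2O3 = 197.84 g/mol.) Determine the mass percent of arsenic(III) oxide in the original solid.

n(I2) = 0.0426 L × 0.274 mol/L = 0.0117 mol
From the 1:2 ratio, n(As2O3) = 1/2 × 0.0117 = 5.84 × 10^-3 mol
mass of As2O3 = 5.84 × 10^-3 × 197.84 g/mol = 1.15 g
% As2O3 = 1.15 / 1.55 × 100 = 74.5 %

74.5 %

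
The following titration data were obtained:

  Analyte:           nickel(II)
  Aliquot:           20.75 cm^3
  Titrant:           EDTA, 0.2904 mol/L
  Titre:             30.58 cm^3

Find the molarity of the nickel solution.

Ni^2+ + EDTA^4- → [Ni(EDTA)]^2-
n(EDTA) = 0.03058 L × 0.2904 mol/L = 8.880 × 10^-3 mol
n(Ni2+) = 8.880 × 10^-3 mol (1:1 mole ratio)
[Ni2+] = 8.880 × 10^-3 mol / 0.02075 L = 0.4280 mol/L

0.4280 mol/L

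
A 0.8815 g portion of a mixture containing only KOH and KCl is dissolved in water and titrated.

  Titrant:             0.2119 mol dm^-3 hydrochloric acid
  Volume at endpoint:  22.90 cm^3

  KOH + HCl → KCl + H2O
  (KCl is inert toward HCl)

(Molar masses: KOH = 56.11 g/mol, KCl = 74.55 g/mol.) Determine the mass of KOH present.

0.2723 g

n(HCl) = 0.02290 × 0.2119 = 4.853 × 10^-3 mol
Let x = n(KOH), y = n(KCl).
Titrant: 1x = 4.853 × 10^-3;  mass: 56.11x + 74.55y = 0.8815
Solving, x = 4.853 × 10^-3 mol, y = 8.172 × 10^-3 mol
mass of KOH = 4.853 × 10^-3 × 56.11 = 0.2723 g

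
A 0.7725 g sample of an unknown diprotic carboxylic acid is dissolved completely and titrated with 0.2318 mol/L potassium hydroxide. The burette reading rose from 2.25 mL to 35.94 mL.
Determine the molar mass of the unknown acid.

197.8 g/mol

n(KOH) = 0.03369 L × 0.2318 mol/L = 7.809 × 10^-3 mol
From the 1:2 ratio, n(H2A) = 1/2 × 7.809 × 10^-3 = 3.905 × 10^-3 mol
M = m / n = 0.7725 g / 3.905 × 10^-3 mol = 197.8 g/mol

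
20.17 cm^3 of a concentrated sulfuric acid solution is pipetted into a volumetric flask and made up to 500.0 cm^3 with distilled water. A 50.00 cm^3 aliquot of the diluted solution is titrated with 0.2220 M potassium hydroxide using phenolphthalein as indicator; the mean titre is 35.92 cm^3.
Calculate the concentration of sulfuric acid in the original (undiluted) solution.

1.977 M

H2SO4 + 2 KOH → K2SO4 + 2 H2O
n(KOH) = 0.03592 × 0.2220 = 7.974 × 10^-3 mol
From the 1:2 ratio, n(H2SO4) in the aliquot = 1/2 × 7.974 × 10^-3 = 3.987 × 10^-3 mol
[H2SO4]_dilute = 3.987 × 10^-3 / 0.05000 = 0.07974 mol/L
Dilution factor = 500.0 / 20.17 = 24.79
[H2SO4]_stock = 0.07974 × 24.79 = 1.977 mol/L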